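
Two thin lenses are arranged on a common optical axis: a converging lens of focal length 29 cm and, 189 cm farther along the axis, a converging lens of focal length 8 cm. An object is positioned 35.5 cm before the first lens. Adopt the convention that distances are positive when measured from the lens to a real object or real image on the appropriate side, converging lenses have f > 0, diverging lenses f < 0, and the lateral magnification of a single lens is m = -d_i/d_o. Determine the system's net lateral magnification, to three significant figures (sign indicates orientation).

Lens 1: 1/d_i1 = 1/f_1 - 1/d_o1 = 1/29 - 1/35.5 = 0.00631 cm^-1, so d_i1 = 158.385 cm.
m_1 = -(158.385)/35.5 = -4.4615.
That image sits 30.615 cm in front of the second lens, so d_o2 = 30.615 cm.
Lens 2: 1/d_i2 = 1/f_2 - 1/d_o2 = 1/8 - 1/(30.615) = 0.09234 cm^-1, so d_i2 = 10.830 cm.
m_2 = -(10.830)/(30.615) = -0.3537.
Overall magnification: m = m_1 m_2 = 1.5782.

1.58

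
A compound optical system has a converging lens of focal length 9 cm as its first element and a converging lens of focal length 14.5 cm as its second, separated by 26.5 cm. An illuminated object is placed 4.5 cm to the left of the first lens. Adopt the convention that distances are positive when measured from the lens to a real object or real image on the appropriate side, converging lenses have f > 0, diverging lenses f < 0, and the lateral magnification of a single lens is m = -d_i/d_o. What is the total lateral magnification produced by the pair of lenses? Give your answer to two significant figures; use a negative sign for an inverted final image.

-1.4

Applying the thin-lens equation to the first lens, 1/9 = 1/4.5 + 1/d_i1, which gives d_i1 = -9.000 cm.
Its lateral magnification is m_1 = -d_i1/d_o1 = -(-9.000)/4.5 = 2.0000.
With d_i1 < 0 the first image is virtual and lies on the object side; the object distance for lens 2 is d_o2 = 26.5 - (-9.000) = 35.500 cm.
Applying the thin-lens equation again with f_2 = 14.5 cm and d_o2 = 35.500 cm gives d_i2 = 24.512 cm.
m_2 = -(24.512)/(35.500) = -0.6905.
The system's lateral magnification is m_1 m_2 = (2.0000)(-0.6905) = -1.3810.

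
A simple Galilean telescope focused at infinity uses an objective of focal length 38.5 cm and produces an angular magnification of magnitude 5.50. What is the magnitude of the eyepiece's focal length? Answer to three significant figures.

7.00 cm

|M| = f_obj/|f_eye|, so |f_eye| = f_obj/|M| = 38.5/5.5 = 7.000 cm.
(The eyepiece is diverging, so its signed focal length is -7.000 cm.)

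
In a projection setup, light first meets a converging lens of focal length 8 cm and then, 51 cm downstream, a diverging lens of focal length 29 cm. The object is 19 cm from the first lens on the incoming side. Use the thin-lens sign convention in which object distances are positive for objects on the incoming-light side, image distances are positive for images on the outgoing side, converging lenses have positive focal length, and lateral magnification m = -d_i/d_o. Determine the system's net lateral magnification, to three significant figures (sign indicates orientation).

-0.319

First lens: d_i1 = 1/(1/8 - 1/19) = 13.818 cm.
m_1 = -(13.818)/19 = -0.7273.
Object distance for lens 2: d_o2 = 51 - 13.818 = 37.182 cm.
Second lens: d_i2 = 1/(1/(-29) - 1/(37.182)) = -16.293 cm.
m_2 = -(-16.293)/(37.182) = 0.4382.
Total m = m_1 x m_2 = (-0.7273)(0.4382) = -0.3187.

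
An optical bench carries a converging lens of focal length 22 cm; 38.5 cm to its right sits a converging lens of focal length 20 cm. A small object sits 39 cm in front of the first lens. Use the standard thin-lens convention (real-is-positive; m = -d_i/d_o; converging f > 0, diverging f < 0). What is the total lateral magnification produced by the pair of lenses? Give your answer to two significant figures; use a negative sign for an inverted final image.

-0.81

Applying the thin-lens equation to the first lens, 1/22 = 1/39 + 1/d_i1, which gives d_i1 = 50.471 cm.
Its lateral magnification is m_1 = -d_i1/d_o1 = -(50.471)/39 = -1.2941.
This image would form 50.471 cm past lens 1, i.e. 11.971 cm beyond lens 2, so it is a virtual object for lens 2: d_o2 = 38.5 - 50.471 = -11.971 cm.
Applying the thin-lens equation again with f_2 = 20 cm and d_o2 = -11.971 cm gives d_i2 = 7.489 cm.
m_2 = -(7.489)/(-11.971) = 0.6256.
Total m = m_1 x m_2 = (-1.2941)(0.6256) = -0.8096.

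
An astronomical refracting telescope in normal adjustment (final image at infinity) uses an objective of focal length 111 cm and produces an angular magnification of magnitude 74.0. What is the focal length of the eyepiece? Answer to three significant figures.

|M| = f_obj/f_eye, so f_eye = f_obj/|M| = 111/74.0 = 1.500 cm.

1.50 cm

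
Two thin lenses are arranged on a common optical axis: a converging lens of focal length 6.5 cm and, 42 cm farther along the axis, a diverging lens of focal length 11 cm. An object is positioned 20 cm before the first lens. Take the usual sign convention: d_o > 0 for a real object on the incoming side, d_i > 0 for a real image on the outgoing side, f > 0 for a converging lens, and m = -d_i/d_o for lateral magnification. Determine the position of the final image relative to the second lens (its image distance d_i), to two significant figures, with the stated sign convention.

Lens 1: 1/d_i1 = 1/f_1 - 1/d_o1 = 1/6.5 - 1/20 = 0.10385 cm^-1, so d_i1 = 9.630 cm.
That image sits 32.370 cm in front of the second lens, so d_o2 = 32.370 cm.
Lens 2: 1/d_i2 = 1/f_2 - 1/d_o2 = 1/(-11) - 1/(32.370) = -0.12180 cm^-1, so d_i2 = -8.210 cm.

-8.2 cm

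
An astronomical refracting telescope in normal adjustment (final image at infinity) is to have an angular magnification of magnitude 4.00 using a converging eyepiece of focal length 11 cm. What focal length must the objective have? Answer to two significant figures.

|M| = f_obj/|f_eye|, so f_obj = |M| x |f_eye| = 4.0 x 11 = 44.000 cm.

44 cm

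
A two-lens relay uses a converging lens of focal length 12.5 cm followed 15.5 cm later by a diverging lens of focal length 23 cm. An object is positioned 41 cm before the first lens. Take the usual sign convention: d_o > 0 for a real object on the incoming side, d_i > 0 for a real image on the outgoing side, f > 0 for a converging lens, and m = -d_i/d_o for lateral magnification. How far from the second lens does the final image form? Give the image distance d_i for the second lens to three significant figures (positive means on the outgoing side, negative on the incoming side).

2.78 cm

Applying the thin-lens equation to the first lens, 1/12.5 = 1/41 + 1/d_i1, which gives d_i1 = 17.982 cm.
This image would form 17.982 cm past lens 1, i.e. 2.482 cm beyond lens 2, so it is a virtual object for lens 2: d_o2 = 15.5 - 17.982 = -2.482 cm.
Applying the thin-lens equation again with f_2 = -23 cm and d_o2 = -2.482 cm gives d_i2 = 2.783 cm.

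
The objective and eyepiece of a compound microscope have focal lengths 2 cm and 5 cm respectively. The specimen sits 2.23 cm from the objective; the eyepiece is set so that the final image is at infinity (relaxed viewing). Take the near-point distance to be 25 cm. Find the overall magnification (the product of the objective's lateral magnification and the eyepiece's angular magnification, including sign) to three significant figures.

-43.5

Objective: 1/d_i = 1/f_obj - 1/d_o = 1/2 - 1/2.23 = 0.05157 cm^-1, so d_i = 19.391 cm.
m_obj = -d_i/d_o = -19.391/2.23 = -8.696.
Eyepiece angular magnification (image at infinity): M_eye = D/f_e = 25/5 = 5.000.
Overall M = m_obj x M_eye = (-8.696)(5.000) = -43.48.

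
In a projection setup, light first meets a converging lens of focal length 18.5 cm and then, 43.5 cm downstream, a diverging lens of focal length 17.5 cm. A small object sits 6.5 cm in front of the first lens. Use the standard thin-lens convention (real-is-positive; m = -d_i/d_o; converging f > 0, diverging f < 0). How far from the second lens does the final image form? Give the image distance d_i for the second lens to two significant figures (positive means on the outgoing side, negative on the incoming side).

-13 cm

Applying the thin-lens equation to the first lens, 1/18.5 = 1/6.5 + 1/d_i1, which gives d_i1 = -10.021 cm.
With d_i1 < 0 the first image is virtual and lies on the object side; the object distance for lens 2 is d_o2 = 43.5 - (-10.021) = 53.521 cm.
Applying the thin-lens equation again with f_2 = -17.5 cm and d_o2 = 53.521 cm gives d_i2 = -13.188 cm.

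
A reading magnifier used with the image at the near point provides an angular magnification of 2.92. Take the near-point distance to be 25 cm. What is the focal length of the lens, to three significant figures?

For the image at the near point, M = 1 + D/f.
f = D/(M - 1) = 25/(2.92 - 1) = 13.021 cm.

13.0 cm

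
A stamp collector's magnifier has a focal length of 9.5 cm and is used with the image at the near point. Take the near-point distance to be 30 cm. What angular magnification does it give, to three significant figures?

4.16

M = 1 + D/f = 1 + 30/9.5 = 4.158.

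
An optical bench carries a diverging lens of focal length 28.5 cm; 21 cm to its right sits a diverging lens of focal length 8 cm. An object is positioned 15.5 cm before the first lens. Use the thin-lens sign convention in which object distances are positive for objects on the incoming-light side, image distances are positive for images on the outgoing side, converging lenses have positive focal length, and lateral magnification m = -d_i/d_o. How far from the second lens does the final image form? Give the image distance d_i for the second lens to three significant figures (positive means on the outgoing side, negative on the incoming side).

Applying the thin-lens equation to the first lens, 1/(-28.5) = 1/15.5 + 1/d_i1, which gives d_i1 = -10.040 cm.
The intermediate image is virtual, 10.040 cm to the left of lens 1, so d_o2 = L - d_i1 = 21 - (-10.040) = 31.040 cm.
Applying the thin-lens equation again with f_2 = -8 cm and d_o2 = 31.040 cm gives d_i2 = -6.361 cm.

-6.36 cm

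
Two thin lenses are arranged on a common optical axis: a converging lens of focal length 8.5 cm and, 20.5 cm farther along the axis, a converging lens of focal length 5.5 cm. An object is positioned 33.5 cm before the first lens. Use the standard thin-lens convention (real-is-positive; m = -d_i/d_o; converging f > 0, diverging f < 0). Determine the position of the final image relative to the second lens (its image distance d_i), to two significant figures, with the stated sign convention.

First lens: d_i1 = 1/(1/8.5 - 1/33.5) = 11.390 cm.
That image sits 9.110 cm in front of the second lens, so d_o2 = 9.110 cm.
Second lens: d_i2 = 1/(1/5.5 - 1/(9.110)) = 13.880 cm.

14 cm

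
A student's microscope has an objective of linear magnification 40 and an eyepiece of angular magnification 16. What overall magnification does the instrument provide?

The overall magnification of a compound microscope is the product of the objective and eyepiece magnifications:
M = M_obj x M_eye = 40 x 16 = 640.

640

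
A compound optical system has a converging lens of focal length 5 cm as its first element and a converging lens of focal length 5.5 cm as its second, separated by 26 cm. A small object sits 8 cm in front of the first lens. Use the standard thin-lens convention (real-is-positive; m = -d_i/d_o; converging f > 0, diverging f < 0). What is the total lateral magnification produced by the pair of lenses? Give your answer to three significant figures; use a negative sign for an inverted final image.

Lens 1: 1/d_i1 = 1/f_1 - 1/d_o1 = 1/5 - 1/8 = 0.07500 cm^-1, so d_i1 = 13.333 cm.
m_1 = -(13.333)/8 = -1.6667.
Object distance for lens 2: d_o2 = 26 - 13.333 = 12.667 cm.
Lens 2: 1/d_i2 = 1/f_2 - 1/d_o2 = 1/5.5 - 1/(12.667) = 0.10287 cm^-1, so d_i2 = 9.721 cm.
m_2 = -(9.721)/(12.667) = -0.7674.
The system's lateral magnification is m_1 m_2 = (-1.6667)(-0.7674) = 1.2791.

1.28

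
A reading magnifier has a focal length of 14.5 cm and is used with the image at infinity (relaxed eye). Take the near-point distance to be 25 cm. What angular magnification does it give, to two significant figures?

M = D/f = 25/14.5 = 1.724.

1.7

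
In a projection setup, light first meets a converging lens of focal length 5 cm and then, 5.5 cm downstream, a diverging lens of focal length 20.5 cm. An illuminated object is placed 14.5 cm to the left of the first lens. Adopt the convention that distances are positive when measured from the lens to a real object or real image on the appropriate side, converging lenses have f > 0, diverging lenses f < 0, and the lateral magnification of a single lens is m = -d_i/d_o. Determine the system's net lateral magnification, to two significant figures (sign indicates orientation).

-0.59

First lens: d_i1 = 1/(1/5 - 1/14.5) = 7.632 cm.
m_1 = -(7.632)/14.5 = -0.5263.
Since 7.632 cm > 5.5 cm, the first image lies past the second lens and serves as a virtual object: d_o2 = L - d_i1 = -2.132 cm.
Second lens: d_i2 = 1/(1/(-20.5) - 1/(-2.132)) = 2.379 cm.
m_2 = -(2.379)/(-2.132) = 1.1160.
Total m = m_1 x m_2 = (-0.5263)(1.1160) = -0.5874.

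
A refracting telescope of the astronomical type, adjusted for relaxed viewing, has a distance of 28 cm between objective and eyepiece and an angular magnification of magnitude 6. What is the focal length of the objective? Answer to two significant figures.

In normal adjustment the tube length equals f_obj + f_eye and |M| = f_obj/f_eye.
So f_obj = 6 f_eye and 6 f_eye + f_eye = 28 cm, giving f_eye = 28/7 = 4.000 cm and f_obj = 24.000 cm.

24 cm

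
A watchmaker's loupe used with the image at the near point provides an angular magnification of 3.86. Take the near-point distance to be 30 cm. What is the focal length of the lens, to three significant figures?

10.5 cm

For the image at the near point, M = 1 + D/f.
f = D/(M - 1) = 30/(3.86 - 1) = 10.490 cm.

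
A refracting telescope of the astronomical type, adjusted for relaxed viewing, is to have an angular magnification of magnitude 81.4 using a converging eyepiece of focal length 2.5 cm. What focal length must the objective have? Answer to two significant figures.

200 cm

|M| = f_obj/|f_eye|, so f_obj = |M| x |f_eye| = 81.4 x 2.5 = 203.500 cm.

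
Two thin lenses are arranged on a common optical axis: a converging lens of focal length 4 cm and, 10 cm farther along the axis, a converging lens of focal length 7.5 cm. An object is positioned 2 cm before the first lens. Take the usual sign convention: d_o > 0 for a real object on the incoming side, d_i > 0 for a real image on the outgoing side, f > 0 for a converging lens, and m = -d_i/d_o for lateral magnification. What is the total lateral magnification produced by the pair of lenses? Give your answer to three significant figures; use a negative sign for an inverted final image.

First lens: d_i1 = 1/(1/4 - 1/2) = -4.000 cm.
m_1 = -(-4.000)/2 = 2.0000.
With d_i1 < 0 the first image is virtual and lies on the object side; the object distance for lens 2 is d_o2 = 10 - (-4.000) = 14.000 cm.
Second lens: d_i2 = 1/(1/7.5 - 1/(14.000)) = 16.154 cm.
m_2 = -(16.154)/(14.000) = -1.1538.
Overall magnification: m = m_1 m_2 = -2.3077.

-2.31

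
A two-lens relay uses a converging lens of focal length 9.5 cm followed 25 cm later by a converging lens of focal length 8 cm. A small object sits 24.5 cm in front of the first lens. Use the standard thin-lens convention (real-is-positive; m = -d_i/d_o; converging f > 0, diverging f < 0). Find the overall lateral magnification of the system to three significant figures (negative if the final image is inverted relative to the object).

Applying the thin-lens equation to the first lens, 1/9.5 = 1/24.5 + 1/d_i1, which gives d_i1 = 15.517 cm.
Its lateral magnification is m_1 = -d_i1/d_o1 = -(15.517)/24.5 = -0.6333.
That image sits 9.483 cm in front of the second lens, so d_o2 = 9.483 cm.
Applying the thin-lens equation again with f_2 = 8 cm and d_o2 = 9.483 cm gives d_i2 = 51.146 cm.
m_2 = -(51.146)/(9.483) = -5.3933.
Total m = m_1 x m_2 = (-0.6333)(-5.3933) = 3.4157.

3.42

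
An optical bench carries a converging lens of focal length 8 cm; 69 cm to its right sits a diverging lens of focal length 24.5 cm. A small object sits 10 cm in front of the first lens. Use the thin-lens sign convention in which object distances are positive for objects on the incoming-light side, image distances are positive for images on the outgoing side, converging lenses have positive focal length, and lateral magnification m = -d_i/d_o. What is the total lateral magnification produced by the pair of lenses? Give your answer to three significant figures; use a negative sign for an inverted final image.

-1.83

First lens: d_i1 = 1/(1/8 - 1/10) = 40.000 cm.
m_1 = -(40.000)/10 = -4.0000.
That image sits 29.000 cm in front of the second lens, so d_o2 = 29.000 cm.
Second lens: d_i2 = 1/(1/(-24.5) - 1/(29.000)) = -13.280 cm.
m_2 = -(-13.280)/(29.000) = 0.4579.
The system's lateral magnification is m_1 m_2 = (-4.0000)(0.4579) = -1.8318.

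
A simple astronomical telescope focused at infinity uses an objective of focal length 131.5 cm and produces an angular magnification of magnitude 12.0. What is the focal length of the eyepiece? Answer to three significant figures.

11.0 cm

|M| = f_obj/f_eye, so f_eye = f_obj/|M| = 131.5/12.0 = 10.958 cm.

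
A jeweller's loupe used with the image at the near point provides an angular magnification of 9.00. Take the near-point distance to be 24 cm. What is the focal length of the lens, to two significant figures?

3.0 cm

For the image at the near point, M = 1 + D/f.
f = D/(M - 1) = 24/(9.0 - 1) = 3.000 cm.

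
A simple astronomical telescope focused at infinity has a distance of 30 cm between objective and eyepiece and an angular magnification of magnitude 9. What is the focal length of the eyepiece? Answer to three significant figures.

3.00 cm

In normal adjustment the tube length equals f_obj + f_eye and |M| = f_obj/f_eye.
So f_obj = 9 f_eye and 9 f_eye + f_eye = 30 cm, giving f_eye = 30/10 = 3.000 cm and f_obj = 27.000 cm.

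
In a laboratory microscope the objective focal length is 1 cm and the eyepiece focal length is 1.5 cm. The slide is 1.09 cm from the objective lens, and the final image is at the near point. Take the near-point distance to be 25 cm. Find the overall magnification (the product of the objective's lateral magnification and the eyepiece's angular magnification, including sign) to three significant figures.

-196

Objective: 1/d_i = 1/f_obj - 1/d_o = 1/1 - 1/1.09 = 0.08257 cm^-1, so d_i = 12.111 cm.
m_obj = -d_i/d_o = -12.111/1.09 = -11.111.
Eyepiece angular magnification (image at near point): M_eye = 1 + D/f_e = 1 + 25/1.5 = 17.667.
Overall M = m_obj x M_eye = (-11.111)(17.667) = -196.30.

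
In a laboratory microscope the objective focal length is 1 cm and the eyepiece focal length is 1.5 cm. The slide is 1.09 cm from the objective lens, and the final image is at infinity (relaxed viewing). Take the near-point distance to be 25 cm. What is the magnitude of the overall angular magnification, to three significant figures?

Objective: 1/d_i = 1/f_obj - 1/d_o = 1/1 - 1/1.09 = 0.08257 cm^-1, so d_i = 12.111 cm.
m_obj = -d_i/d_o = -12.111/1.09 = -11.111.
Eyepiece angular magnification (image at infinity): M_eye = D/f_e = 25/1.5 = 16.667.
Overall M = m_obj x M_eye = (-11.111)(16.667) = -185.19.
|M| = 185.19.

185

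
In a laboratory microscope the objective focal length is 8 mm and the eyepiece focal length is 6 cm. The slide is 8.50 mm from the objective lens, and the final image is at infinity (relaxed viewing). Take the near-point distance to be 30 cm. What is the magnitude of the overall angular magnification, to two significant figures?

80

Convert to cm: f_obj = 8 mm = 0.8 cm; d_o = 8.50 mm = 0.85 cm.
Objective: 1/d_i = 1/f_obj - 1/d_o = 1/0.8 - 1/0.85 = 0.07353 cm^-1, so d_i = 13.600 cm.
m_obj = -d_i/d_o = -13.600/0.85 = -16.000.
Eyepiece angular magnification (image at infinity): M_eye = D/f_e = 30/6 = 5.000.
Overall M = m_obj x M_eye = (-16.000)(5.000) = -80.00.
|M| = 80.00.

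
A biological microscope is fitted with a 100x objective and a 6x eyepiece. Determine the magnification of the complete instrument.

600

The overall magnification of a compound microscope is the product of the objective and eyepiece magnifications:
M = M_obj x M_eye = 100 x 6 = 600.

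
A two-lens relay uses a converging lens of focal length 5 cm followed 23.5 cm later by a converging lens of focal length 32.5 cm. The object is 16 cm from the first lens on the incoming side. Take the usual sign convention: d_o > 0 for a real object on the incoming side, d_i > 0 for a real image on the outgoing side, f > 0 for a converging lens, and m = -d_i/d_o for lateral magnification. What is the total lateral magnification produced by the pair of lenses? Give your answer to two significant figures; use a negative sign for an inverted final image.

-0.91

Lens 1: 1/d_i1 = 1/f_1 - 1/d_o1 = 1/5 - 1/16 = 0.13750 cm^-1, so d_i1 = 7.273 cm.
m_1 = -(7.273)/16 = -0.4545.
That image sits 16.227 cm in front of the second lens, so d_o2 = 16.227 cm.
Lens 2: 1/d_i2 = 1/f_2 - 1/d_o2 = 1/32.5 - 1/(16.227) = -0.03086 cm^-1, so d_i2 = -32.409 cm.
m_2 = -(-32.409)/(16.227) = 1.9972.
Overall magnification: m = m_1 m_2 = -0.9078.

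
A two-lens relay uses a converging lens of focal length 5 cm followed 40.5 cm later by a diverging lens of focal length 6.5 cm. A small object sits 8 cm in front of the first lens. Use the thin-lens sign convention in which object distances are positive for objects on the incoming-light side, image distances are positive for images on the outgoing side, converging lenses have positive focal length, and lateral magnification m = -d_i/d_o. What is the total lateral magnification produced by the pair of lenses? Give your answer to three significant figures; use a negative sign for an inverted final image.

-0.322

Applying the thin-lens equation to the first lens, 1/5 = 1/8 + 1/d_i1, which gives d_i1 = 13.333 cm.
Its lateral magnification is m_1 = -d_i1/d_o1 = -(13.333)/8 = -1.6667.
Object distance for lens 2: d_o2 = 40.5 - 13.333 = 27.167 cm.
Applying the thin-lens equation again with f_2 = -6.5 cm and d_o2 = 27.167 cm gives d_i2 = -5.245 cm.
m_2 = -(-5.245)/(27.167) = 0.1931.
Total m = m_1 x m_2 = (-1.6667)(0.1931) = -0.3218.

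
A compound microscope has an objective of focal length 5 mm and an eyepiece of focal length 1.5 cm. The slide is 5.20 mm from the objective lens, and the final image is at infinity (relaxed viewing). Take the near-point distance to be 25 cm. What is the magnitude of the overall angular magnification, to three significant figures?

417

Convert to cm: f_obj = 5 mm = 0.5 cm; d_o = 5.20 mm = 0.52 cm.
Objective: 1/d_i = 1/f_obj - 1/d_o = 1/0.5 - 1/0.52 = 0.07692 cm^-1, so d_i = 13.000 cm.
m_obj = -d_i/d_o = -13.000/0.52 = -25.000.
Eyepiece angular magnification (image at infinity): M_eye = D/f_e = 25/1.5 = 16.667.
Overall M = m_obj x M_eye = (-25.000)(16.667) = -416.67.
|M| = 416.67.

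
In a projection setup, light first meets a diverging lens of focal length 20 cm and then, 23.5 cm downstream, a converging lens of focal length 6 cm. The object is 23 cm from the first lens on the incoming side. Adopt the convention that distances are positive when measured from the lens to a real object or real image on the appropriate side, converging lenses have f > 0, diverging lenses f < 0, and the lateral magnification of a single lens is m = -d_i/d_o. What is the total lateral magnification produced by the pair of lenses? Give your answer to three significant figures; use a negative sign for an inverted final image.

First lens: d_i1 = 1/(1/(-20) - 1/23) = -10.698 cm.
m_1 = -(-10.698)/23 = 0.4651.
The intermediate image is virtual, 10.698 cm to the left of lens 1, so d_o2 = L - d_i1 = 23.5 - (-10.698) = 34.198 cm.
Second lens: d_i2 = 1/(1/6 - 1/(34.198)) = 7.277 cm.
m_2 = -(7.277)/(34.198) = -0.2128.
The system's lateral magnification is m_1 m_2 = (0.4651)(-0.2128) = -0.0990.

-0.0990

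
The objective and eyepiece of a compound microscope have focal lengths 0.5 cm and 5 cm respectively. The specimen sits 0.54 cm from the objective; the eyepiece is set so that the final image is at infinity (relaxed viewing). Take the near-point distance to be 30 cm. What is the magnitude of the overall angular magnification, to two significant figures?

75

Objective: 1/d_i = 1/f_obj - 1/d_o = 1/0.5 - 1/0.54 = 0.14815 cm^-1, so d_i = 6.750 cm.
m_obj = -d_i/d_o = -6.750/0.54 = -12.500.
Eyepiece angular magnification (image at infinity): M_eye = D/f_e = 30/5 = 6.000.
Overall M = m_obj x M_eye = (-12.500)(6.000) = -75.00.
|M| = 75.00.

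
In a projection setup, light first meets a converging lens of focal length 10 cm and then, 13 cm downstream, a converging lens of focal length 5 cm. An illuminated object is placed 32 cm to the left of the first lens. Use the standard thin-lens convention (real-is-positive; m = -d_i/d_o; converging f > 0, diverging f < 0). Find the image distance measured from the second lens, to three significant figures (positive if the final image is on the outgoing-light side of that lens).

First lens: d_i1 = 1/(1/10 - 1/32) = 14.545 cm.
Since 14.545 cm > 13 cm, the first image lies past the second lens and serves as a virtual object: d_o2 = L - d_i1 = -1.545 cm.
Second lens: d_i2 = 1/(1/5 - 1/(-1.545)) = 1.181 cm.

1.18 cm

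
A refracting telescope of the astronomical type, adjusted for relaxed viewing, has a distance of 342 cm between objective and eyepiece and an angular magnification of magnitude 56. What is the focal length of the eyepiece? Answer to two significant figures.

In normal adjustment the tube length equals f_obj + f_eye and |M| = f_obj/f_eye.
So f_obj = 56 f_eye and 56 f_eye + f_eye = 342 cm, giving f_eye = 342/57 = 6.000 cm and f_obj = 336.000 cm.

6.0 cm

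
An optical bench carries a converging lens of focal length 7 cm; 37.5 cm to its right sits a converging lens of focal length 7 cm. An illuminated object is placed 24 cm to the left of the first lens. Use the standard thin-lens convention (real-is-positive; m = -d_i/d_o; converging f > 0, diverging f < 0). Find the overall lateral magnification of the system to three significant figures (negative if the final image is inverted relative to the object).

0.140

Lens 1: 1/d_i1 = 1/f_1 - 1/d_o1 = 1/7 - 1/24 = 0.10119 cm^-1, so d_i1 = 9.882 cm.
m_1 = -(9.882)/24 = -0.4118.
That image sits 27.618 cm in front of the second lens, so d_o2 = 27.618 cm.
Lens 2: 1/d_i2 = 1/f_2 - 1/d_o2 = 1/7 - 1/(27.618) = 0.10665 cm^-1, so d_i2 = 9.377 cm.
m_2 = -(9.377)/(27.618) = -0.3395.
Overall magnification: m = m_1 m_2 = 0.1398.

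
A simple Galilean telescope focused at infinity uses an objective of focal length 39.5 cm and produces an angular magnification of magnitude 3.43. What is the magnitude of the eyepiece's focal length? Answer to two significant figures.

12 cm

|M| = f_obj/|f_eye|, so |f_eye| = f_obj/|M| = 39.5/3.43 = 11.516 cm.
(The eyepiece is diverging, so its signed focal length is -11.516 cm.)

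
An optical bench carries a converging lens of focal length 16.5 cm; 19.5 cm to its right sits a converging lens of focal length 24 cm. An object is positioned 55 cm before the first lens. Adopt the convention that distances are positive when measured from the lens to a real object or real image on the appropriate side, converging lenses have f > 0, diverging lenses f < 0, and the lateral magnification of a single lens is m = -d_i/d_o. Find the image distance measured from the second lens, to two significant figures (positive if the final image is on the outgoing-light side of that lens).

3.5 cm

Lens 1: 1/d_i1 = 1/f_1 - 1/d_o1 = 1/16.5 - 1/55 = 0.04242 cm^-1, so d_i1 = 23.571 cm.
This image would form 23.571 cm past lens 1, i.e. 4.071 cm beyond lens 2, so it is a virtual object for lens 2: d_o2 = 19.5 - 23.571 = -4.071 cm.
Lens 2: 1/d_i2 = 1/f_2 - 1/d_o2 = 1/24 - 1/(-4.071) = 0.28728 cm^-1, so d_i2 = 3.481 cm.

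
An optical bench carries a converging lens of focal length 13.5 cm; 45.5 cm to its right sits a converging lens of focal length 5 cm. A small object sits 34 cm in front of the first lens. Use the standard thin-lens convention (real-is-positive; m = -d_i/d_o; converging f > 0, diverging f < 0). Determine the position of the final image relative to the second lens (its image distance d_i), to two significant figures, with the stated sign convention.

6.4 cm

First lens: d_i1 = 1/(1/13.5 - 1/34) = 22.390 cm.
The intermediate image is 22.390 cm to the right of lens 1, so d_o2 = L - d_i1 = 45.5 - 22.390 = 23.110 cm.
Second lens: d_i2 = 1/(1/5 - 1/(23.110)) = 6.380 cm.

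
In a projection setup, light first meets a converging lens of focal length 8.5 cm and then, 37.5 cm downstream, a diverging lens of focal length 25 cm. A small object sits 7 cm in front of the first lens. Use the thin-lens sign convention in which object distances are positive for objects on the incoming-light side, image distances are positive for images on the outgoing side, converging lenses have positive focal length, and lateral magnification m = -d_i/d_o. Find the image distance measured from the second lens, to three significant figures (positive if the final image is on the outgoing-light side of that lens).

-18.9 cm

Applying the thin-lens equation to the first lens, 1/8.5 = 1/7 + 1/d_i1, which gives d_i1 = -39.667 cm.
The intermediate image is virtual, 39.667 cm to the left of lens 1, so d_o2 = L - d_i1 = 37.5 - (-39.667) = 77.167 cm.
Applying the thin-lens equation again with f_2 = -25 cm and d_o2 = 77.167 cm gives d_i2 = -18.883 cm.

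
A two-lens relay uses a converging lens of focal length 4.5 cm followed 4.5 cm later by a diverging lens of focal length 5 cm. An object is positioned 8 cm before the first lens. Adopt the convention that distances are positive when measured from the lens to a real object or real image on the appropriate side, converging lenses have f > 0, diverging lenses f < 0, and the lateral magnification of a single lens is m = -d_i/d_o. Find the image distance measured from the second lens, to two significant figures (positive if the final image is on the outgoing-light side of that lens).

-37 cm

Applying the thin-lens equation to the first lens, 1/4.5 = 1/8 + 1/d_i1, which gives d_i1 = 10.286 cm.
This image would form 10.286 cm past lens 1, i.e. 5.786 cm beyond lens 2, so it is a virtual object for lens 2: d_o2 = 4.5 - 10.286 = -5.786 cm.
Applying the thin-lens equation again with f_2 = -5 cm and d_o2 = -5.786 cm gives d_i2 = -36.818 cm.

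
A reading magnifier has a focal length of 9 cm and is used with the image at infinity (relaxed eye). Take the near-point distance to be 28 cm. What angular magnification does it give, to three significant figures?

3.11

M = D/f = 28/9 = 3.111.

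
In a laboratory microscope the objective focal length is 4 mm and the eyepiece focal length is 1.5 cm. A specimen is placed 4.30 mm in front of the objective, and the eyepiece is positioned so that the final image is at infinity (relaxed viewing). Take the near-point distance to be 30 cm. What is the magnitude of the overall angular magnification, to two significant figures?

Convert to cm: f_obj = 4 mm = 0.4 cm; d_o = 4.30 mm = 0.43 cm.
Objective: 1/d_i = 1/f_obj - 1/d_o = 1/0.4 - 1/0.43 = 0.17442 cm^-1, so d_i = 5.733 cm.
m_obj = -d_i/d_o = -5.733/0.43 = -13.333.
Eyepiece angular magnification (image at infinity): M_eye = D/f_e = 30/1.5 = 20.000.
Overall M = m_obj x M_eye = (-13.333)(20.000) = -266.67.
|M| = 266.67.

270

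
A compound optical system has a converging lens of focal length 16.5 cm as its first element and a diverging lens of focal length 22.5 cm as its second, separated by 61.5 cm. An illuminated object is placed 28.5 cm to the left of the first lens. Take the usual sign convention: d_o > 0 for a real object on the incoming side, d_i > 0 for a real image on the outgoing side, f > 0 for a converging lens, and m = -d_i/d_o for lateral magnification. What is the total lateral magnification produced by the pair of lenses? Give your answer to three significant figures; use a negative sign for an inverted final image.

-0.690

Applying the thin-lens equation to the first lens, 1/16.5 = 1/28.5 + 1/d_i1, which gives d_i1 = 39.187 cm.
Its lateral magnification is m_1 = -d_i1/d_o1 = -(39.187)/28.5 = -1.3750.
The intermediate image is 39.187 cm to the right of lens 1, so d_o2 = L - d_i1 = 61.5 - 39.187 = 22.313 cm.
Applying the thin-lens equation again with f_2 = -22.5 cm and d_o2 = 22.313 cm gives d_i2 = -11.203 cm.
m_2 = -(-11.203)/(22.313) = 0.5021.
Total m = m_1 x m_2 = (-1.3750)(0.5021) = -0.6904.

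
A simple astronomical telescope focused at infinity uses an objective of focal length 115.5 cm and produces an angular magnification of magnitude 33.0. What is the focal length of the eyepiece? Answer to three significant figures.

|M| = f_obj/f_eye, so f_eye = f_obj/|M| = 115.5/33.0 = 3.500 cm.

3.50 cm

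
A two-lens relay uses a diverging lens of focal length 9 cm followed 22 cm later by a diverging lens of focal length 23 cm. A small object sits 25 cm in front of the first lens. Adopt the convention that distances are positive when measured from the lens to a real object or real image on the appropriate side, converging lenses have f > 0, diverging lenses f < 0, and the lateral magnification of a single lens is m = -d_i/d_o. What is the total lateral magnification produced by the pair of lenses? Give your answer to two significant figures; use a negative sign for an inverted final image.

First lens: d_i1 = 1/(1/(-9) - 1/25) = -6.618 cm.
m_1 = -(-6.618)/25 = 0.2647.
The intermediate image is virtual, 6.618 cm to the left of lens 1, so d_o2 = L - d_i1 = 22 - (-6.618) = 28.618 cm.
Second lens: d_i2 = 1/(1/(-23) - 1/(28.618)) = -12.752 cm.
m_2 = -(-12.752)/(28.618) = 0.4456.
The system's lateral magnification is m_1 m_2 = (0.2647)(0.4456) = 0.1179.

0.12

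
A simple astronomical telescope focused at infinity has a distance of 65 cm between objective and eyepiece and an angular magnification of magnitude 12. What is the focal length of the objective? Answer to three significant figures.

In normal adjustment the tube length equals f_obj + f_eye and |M| = f_obj/f_eye.
So f_obj = 12 f_eye and 12 f_eye + f_eye = 65 cm, giving f_eye = 65/13 = 5.000 cm and f_obj = 60.000 cm.

60.0 cm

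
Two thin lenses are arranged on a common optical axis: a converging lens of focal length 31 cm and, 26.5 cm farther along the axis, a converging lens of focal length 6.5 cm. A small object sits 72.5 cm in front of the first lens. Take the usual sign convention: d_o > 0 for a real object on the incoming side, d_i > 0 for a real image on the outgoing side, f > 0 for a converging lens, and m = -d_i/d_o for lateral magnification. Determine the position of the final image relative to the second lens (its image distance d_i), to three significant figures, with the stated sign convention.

5.26 cm

Applying the thin-lens equation to the first lens, 1/31 = 1/72.5 + 1/d_i1, which gives d_i1 = 54.157 cm.
This image would form 54.157 cm past lens 1, i.e. 27.657 cm beyond lens 2, so it is a virtual object for lens 2: d_o2 = 26.5 - 54.157 = -27.657 cm.
Applying the thin-lens equation again with f_2 = 6.5 cm and d_o2 = -27.657 cm gives d_i2 = 5.263 cm.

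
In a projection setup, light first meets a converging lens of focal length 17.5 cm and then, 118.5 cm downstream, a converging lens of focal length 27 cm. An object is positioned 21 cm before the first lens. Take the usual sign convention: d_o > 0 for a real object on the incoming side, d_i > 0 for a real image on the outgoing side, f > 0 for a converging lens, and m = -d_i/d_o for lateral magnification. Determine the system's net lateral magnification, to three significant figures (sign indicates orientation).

-10.0

Applying the thin-lens equation to the first lens, 1/17.5 = 1/21 + 1/d_i1, which gives d_i1 = 105.000 cm.
Its lateral magnification is m_1 = -d_i1/d_o1 = -(105.000)/21 = -5.0000.
Object distance for lens 2: d_o2 = 118.5 - 105.000 = 13.500 cm.
Applying the thin-lens equation again with f_2 = 27 cm and d_o2 = 13.500 cm gives d_i2 = -27.000 cm.
m_2 = -(-27.000)/(13.500) = 2.0000.
Overall magnification: m = m_1 m_2 = -10.0000.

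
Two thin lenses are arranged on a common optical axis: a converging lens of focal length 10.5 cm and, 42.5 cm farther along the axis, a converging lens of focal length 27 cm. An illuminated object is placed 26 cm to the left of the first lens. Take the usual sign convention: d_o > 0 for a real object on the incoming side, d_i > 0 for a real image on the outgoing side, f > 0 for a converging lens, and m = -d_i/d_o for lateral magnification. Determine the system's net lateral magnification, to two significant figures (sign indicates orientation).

-8.7

First lens: d_i1 = 1/(1/10.5 - 1/26) = 17.613 cm.
m_1 = -(17.613)/26 = -0.6774.
That image sits 24.887 cm in front of the second lens, so d_o2 = 24.887 cm.
Second lens: d_i2 = 1/(1/27 - 1/(24.887)) = -318.023 cm.
m_2 = -(-318.023)/(24.887) = 12.7786.
Overall magnification: m = m_1 m_2 = -8.6565.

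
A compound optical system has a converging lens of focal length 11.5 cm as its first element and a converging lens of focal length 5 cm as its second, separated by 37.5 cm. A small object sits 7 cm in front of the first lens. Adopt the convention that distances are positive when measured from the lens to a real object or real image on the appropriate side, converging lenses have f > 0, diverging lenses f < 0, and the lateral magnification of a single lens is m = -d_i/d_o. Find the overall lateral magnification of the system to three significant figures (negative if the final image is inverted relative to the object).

Lens 1: 1/d_i1 = 1/f_1 - 1/d_o1 = 1/11.5 - 1/7 = -0.05590 cm^-1, so d_i1 = -17.889 cm.
m_1 = -(-17.889)/7 = 2.5556.
With d_i1 < 0 the first image is virtual and lies on the object side; the object distance for lens 2 is d_o2 = 37.5 - (-17.889) = 55.389 cm.
Lens 2: 1/d_i2 = 1/f_2 - 1/d_o2 = 1/5 - 1/(55.389) = 0.18195 cm^-1, so d_i2 = 5.496 cm.
m_2 = -(5.496)/(55.389) = -0.0992.
Total m = m_1 x m_2 = (2.5556)(-0.0992) = -0.2536.

-0.254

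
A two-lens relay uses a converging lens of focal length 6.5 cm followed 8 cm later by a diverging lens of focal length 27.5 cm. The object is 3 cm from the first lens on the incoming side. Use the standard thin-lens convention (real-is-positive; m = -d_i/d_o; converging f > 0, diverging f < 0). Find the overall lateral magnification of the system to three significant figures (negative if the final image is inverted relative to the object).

Applying the thin-lens equation to the first lens, 1/6.5 = 1/3 + 1/d_i1, which gives d_i1 = -5.571 cm.
Its lateral magnification is m_1 = -d_i1/d_o1 = -(-5.571)/3 = 1.8571.
With d_i1 < 0 the first image is virtual and lies on the object side; the object distance for lens 2 is d_o2 = 8 - (-5.571) = 13.571 cm.
Applying the thin-lens equation again with f_2 = -27.5 cm and d_o2 = 13.571 cm gives d_i2 = -9.087 cm.
m_2 = -(-9.087)/(13.571) = 0.6696.
The system's lateral magnification is m_1 m_2 = (1.8571)(0.6696) = 1.2435.

1.24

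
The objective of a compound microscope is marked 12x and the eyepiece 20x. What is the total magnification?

The overall magnification of a compound microscope is the product of the objective and eyepiece magnifications:
M = M_obj x M_eye = 12 x 20 = 240.

240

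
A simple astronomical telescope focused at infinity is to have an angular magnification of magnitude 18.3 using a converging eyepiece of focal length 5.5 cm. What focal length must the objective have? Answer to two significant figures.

100 cm

|M| = f_obj/|f_eye|, so f_obj = |M| x |f_eye| = 18.3 x 5.5 = 100.650 cm.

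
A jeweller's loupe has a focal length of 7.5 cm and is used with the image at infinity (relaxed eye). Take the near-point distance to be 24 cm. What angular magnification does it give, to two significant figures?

M = D/f = 24/7.5 = 3.200.

3.2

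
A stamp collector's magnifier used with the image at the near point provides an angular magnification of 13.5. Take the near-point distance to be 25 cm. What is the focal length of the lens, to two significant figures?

2.0 cm

For the image at the near point, M = 1 + D/f.
f = D/(M - 1) = 25/(13.5 - 1) = 2.000 cm.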